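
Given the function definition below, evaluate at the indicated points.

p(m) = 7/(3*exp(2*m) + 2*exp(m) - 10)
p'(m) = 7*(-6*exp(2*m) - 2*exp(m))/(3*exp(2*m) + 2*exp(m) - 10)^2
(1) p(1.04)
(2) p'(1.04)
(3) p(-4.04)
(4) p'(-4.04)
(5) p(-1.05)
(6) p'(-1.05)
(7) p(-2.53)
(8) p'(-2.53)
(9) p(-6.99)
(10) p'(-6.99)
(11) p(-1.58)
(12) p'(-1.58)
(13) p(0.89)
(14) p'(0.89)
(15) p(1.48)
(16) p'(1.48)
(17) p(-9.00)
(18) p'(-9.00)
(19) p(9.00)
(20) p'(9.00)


(1) = 0.36
(2) = -0.97
(3) = -0.70
(4) = -0.00
(5) = -0.78
(6) = -0.13
(7) = -0.71
(8) = -0.01
(9) = -0.70
(10) = -0.00
(11) = -0.74
(12) = -0.05
(13) = 0.55
(14) = -1.77
(15) = 0.12
(16) = -0.27
(17) = -0.70
(18) = -0.00
(19) = 0.00
(20) = -0.00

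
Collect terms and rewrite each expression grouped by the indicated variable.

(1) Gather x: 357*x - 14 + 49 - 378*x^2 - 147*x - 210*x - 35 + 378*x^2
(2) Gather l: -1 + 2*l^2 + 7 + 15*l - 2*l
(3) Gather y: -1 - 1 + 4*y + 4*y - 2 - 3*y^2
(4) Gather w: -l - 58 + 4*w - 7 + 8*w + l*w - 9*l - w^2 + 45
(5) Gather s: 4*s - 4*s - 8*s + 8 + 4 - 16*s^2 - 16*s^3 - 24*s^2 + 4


(1) = 0
(2) = 2*l^2 + 13*l + 6
(3) = -3*y^2 + 8*y - 4
(4) = -10*l - w^2 + w*(l + 12) - 20
(5) = -16*s^3 - 40*s^2 - 8*s + 16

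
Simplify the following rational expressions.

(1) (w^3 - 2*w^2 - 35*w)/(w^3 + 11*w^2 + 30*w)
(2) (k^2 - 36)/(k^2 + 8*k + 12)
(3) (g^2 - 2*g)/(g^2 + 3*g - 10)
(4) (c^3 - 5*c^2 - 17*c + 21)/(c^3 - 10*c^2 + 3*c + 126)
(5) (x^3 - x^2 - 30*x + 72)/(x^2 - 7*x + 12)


(1) = (w - 7)/(w + 6)
(2) = (k - 6)/(k + 2)
(3) = g/(g + 5)
(4) = (c - 1)/(c - 6)
(5) = x + 6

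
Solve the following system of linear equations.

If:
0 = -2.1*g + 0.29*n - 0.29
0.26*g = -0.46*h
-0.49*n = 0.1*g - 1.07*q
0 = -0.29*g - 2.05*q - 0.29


Then:
g = -0.17
h = 0.10
n = -0.22
q = -0.12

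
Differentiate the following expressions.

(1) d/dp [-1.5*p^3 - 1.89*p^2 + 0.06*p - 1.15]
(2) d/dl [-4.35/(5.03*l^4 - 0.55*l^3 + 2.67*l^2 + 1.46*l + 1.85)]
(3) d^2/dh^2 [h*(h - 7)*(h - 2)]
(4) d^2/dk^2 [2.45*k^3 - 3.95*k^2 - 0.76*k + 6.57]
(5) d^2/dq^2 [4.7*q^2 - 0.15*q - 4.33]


(1) = -4.5*p^2 - 3.78*p + 0.06
(2) = (87.522*l^3 - 7.1775*l^2 + 23.229*l + 6.351)/(5.03*l^4 - 0.55*l^3 + 2.67*l^2 + 1.46*l + 1.85)^2
(3) = 6*h - 18
(4) = 14.7*k - 7.9
(5) = 9.40000000000000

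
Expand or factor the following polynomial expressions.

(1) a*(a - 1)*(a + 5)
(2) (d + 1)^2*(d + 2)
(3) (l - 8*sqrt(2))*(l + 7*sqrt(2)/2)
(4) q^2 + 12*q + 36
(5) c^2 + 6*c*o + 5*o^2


(1) = a^3 + 4*a^2 - 5*a
(2) = d^3 + 4*d^2 + 5*d + 2
(3) = l^2 - 9*sqrt(2)*l/2 - 56
(4) = (q + 6)^2
(5) = (c + o)*(c + 5*o)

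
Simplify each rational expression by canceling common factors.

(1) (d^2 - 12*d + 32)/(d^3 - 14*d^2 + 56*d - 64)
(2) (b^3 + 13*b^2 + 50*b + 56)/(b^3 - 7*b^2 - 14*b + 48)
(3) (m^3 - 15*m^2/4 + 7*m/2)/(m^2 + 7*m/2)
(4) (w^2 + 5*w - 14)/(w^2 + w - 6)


(1) = 1/(d - 2)
(2) = (b^3 + 13*b^2 + 50*b + 56)/(b^3 - 7*b^2 - 14*b + 48)
(3) = (4*m^2 - 15*m + 14)/(4*m + 14)
(4) = (w + 7)/(w + 3)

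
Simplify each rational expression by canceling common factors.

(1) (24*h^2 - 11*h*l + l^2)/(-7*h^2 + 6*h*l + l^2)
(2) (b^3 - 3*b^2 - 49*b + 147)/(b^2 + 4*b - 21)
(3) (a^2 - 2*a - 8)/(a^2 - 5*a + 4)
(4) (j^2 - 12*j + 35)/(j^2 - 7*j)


(1) = (-24*h^2 + 11*h*l - l^2)/(7*h^2 - 6*h*l - l^2)
(2) = b - 7
(3) = (a + 2)/(a - 1)
(4) = (j - 5)/j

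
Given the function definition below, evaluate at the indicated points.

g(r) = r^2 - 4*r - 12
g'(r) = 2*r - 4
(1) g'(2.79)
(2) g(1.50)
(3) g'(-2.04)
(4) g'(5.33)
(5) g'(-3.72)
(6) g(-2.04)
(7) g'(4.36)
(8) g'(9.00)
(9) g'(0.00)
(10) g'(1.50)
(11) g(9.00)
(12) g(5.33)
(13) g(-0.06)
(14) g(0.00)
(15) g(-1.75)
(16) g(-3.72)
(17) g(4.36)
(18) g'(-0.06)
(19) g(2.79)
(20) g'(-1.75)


(1) = 1.58
(2) = -15.75
(3) = -8.08
(4) = 6.66
(5) = -11.44
(6) = 0.32
(7) = 4.72
(8) = 14.00
(9) = -4.00
(10) = -1.00
(11) = 33.00
(12) = -4.91
(13) = -11.76
(14) = -12.00
(15) = -1.94
(16) = 16.72
(17) = -10.43
(18) = -4.12
(19) = -15.38
(20) = -7.50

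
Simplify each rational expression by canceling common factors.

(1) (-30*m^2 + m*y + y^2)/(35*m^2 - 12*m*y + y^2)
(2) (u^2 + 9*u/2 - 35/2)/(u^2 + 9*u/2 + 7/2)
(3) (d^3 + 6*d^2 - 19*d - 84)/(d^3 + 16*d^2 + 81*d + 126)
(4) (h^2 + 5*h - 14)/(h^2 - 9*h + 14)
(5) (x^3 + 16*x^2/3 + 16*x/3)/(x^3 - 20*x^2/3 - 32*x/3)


(1) = (6*m + y)/(-7*m + y)
(2) = (2*u^2 + 9*u - 35)/(2*u^2 + 9*u + 7)
(3) = (d - 4)/(d + 6)
(4) = (h + 7)/(h - 7)
(5) = (x + 4)/(x - 8)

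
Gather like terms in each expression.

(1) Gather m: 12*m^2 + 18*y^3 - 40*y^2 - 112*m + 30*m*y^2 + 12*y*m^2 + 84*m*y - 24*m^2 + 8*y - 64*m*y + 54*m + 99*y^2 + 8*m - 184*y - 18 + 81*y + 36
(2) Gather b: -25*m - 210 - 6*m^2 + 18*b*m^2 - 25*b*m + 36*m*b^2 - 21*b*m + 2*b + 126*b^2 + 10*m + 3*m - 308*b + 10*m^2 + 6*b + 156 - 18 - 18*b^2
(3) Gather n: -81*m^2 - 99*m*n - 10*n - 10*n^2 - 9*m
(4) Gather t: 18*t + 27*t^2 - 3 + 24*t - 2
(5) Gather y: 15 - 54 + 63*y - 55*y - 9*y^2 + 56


(1) = m^2*(12*y - 12) + m*(30*y^2 + 20*y - 50) + 18*y^3 + 59*y^2 - 95*y + 18
(2) = b^2*(36*m + 108) + b*(18*m^2 - 46*m - 300) + 4*m^2 - 12*m - 72
(3) = -81*m^2 - 9*m - 10*n^2 + n*(-99*m - 10)
(4) = 27*t^2 + 42*t - 5
(5) = -9*y^2 + 8*y + 17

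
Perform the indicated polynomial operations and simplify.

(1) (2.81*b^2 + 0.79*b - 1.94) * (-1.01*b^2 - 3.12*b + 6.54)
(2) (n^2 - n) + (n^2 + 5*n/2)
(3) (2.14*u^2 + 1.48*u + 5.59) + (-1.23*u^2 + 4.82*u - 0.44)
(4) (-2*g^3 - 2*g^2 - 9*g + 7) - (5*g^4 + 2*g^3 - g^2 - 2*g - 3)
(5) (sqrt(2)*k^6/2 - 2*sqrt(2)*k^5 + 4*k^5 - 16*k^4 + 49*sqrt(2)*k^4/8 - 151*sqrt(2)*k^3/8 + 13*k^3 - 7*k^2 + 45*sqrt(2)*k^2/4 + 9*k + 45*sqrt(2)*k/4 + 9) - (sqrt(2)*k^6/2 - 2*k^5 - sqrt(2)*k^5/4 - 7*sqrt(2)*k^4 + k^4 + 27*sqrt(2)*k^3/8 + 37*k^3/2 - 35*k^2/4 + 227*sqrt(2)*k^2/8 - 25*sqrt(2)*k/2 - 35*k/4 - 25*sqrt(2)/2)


(1) = -2.8381*b^4 - 9.5651*b^3 + 17.872*b^2 + 11.2194*b - 12.6876
(2) = 2*n^2 + 3*n/2
(3) = 0.91*u^2 + 6.3*u + 5.15
(4) = -5*g^4 - 4*g^3 - g^2 - 7*g + 10
(5) = -7*sqrt(2)*k^5/4 + 6*k^5 - 17*k^4 + 105*sqrt(2)*k^4/8 - 89*sqrt(2)*k^3/4 - 11*k^3/2 - 137*sqrt(2)*k^2/8 + 7*k^2/4 + 71*k/4 + 95*sqrt(2)*k/4 + 9 + 25*sqrt(2)/2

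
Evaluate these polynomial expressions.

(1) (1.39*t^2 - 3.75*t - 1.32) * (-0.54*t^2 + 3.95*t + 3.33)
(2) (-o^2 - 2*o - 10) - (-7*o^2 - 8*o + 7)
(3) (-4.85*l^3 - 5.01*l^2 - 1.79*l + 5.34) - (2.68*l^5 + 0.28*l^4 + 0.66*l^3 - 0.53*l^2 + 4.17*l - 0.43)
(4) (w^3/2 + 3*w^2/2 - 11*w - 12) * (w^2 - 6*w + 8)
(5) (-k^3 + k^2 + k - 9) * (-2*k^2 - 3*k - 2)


(1) = -0.7506*t^4 + 7.5155*t^3 - 9.471*t^2 - 17.7015*t - 4.3956
(2) = 6*o^2 + 6*o - 17
(3) = -2.68*l^5 - 0.28*l^4 - 5.51*l^3 - 4.48*l^2 - 5.96*l + 5.77
(4) = w^5/2 - 3*w^4/2 - 16*w^3 + 66*w^2 - 16*w - 96
(5) = 2*k^5 + k^4 - 3*k^3 + 13*k^2 + 25*k + 18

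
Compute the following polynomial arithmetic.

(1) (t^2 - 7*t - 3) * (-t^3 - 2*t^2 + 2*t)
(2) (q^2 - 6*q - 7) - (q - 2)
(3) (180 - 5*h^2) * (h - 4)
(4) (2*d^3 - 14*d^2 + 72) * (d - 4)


(1) = -t^5 + 5*t^4 + 19*t^3 - 8*t^2 - 6*t
(2) = q^2 - 7*q - 5
(3) = -5*h^3 + 20*h^2 + 180*h - 720
(4) = 2*d^4 - 22*d^3 + 56*d^2 + 72*d - 288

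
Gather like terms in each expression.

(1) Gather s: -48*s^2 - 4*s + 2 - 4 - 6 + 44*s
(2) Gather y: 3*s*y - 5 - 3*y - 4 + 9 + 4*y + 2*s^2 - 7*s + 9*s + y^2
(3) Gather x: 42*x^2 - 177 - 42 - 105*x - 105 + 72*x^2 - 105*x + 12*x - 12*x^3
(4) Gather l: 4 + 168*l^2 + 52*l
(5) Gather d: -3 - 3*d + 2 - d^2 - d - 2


(1) = -48*s^2 + 40*s - 8
(2) = 2*s^2 + 2*s + y^2 + y*(3*s + 1)
(3) = -12*x^3 + 114*x^2 - 198*x - 324
(4) = 168*l^2 + 52*l + 4
(5) = -d^2 - 4*d - 3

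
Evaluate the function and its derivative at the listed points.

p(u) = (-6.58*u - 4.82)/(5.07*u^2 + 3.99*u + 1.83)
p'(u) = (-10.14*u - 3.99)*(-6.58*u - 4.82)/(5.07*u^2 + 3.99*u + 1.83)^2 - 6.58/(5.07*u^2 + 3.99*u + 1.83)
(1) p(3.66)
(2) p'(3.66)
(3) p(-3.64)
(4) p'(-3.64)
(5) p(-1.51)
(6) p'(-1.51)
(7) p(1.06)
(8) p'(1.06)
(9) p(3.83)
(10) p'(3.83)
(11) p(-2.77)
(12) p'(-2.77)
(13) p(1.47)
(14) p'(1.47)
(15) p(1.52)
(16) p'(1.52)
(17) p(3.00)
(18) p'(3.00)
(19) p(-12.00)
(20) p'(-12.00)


(1) = -0.34
(2) = 0.09
(3) = 0.35
(4) = 0.09
(5) = 0.69
(6) = 0.17
(7) = -1.00
(8) = 0.70
(9) = -0.33
(10) = 0.08
(11) = 0.45
(12) = 0.15
(13) = -0.78
(14) = 0.43
(15) = -0.76
(16) = 0.41
(17) = -0.41
(18) = 0.13
(19) = 0.11
(20) = 0.01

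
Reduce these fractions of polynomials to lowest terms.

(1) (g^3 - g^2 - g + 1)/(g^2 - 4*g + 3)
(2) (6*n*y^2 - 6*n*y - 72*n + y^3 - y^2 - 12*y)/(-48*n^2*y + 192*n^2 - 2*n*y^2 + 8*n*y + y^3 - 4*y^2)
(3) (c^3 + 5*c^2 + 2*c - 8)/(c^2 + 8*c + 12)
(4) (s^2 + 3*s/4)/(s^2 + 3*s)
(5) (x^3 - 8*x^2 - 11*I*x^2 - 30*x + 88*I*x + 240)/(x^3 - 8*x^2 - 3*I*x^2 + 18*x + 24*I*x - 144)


(1) = (g^2 - 1)/(g - 3)
(2) = (y + 3)/(-8*n + y)
(3) = (c^2 + 3*c - 4)/(c + 6)
(4) = (4*s + 3)/(4*s + 12)
(5) = (x - 5*I)/(x + 3*I)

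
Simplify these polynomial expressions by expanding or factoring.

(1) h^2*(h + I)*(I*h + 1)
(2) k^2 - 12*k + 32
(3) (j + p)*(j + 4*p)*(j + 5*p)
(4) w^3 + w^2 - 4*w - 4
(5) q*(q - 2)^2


(1) = I*h^4 + I*h^2
(2) = (k - 8)*(k - 4)
(3) = j^3 + 10*j^2*p + 29*j*p^2 + 20*p^3
(4) = (w - 2)*(w + 1)*(w + 2)
(5) = q^3 - 4*q^2 + 4*q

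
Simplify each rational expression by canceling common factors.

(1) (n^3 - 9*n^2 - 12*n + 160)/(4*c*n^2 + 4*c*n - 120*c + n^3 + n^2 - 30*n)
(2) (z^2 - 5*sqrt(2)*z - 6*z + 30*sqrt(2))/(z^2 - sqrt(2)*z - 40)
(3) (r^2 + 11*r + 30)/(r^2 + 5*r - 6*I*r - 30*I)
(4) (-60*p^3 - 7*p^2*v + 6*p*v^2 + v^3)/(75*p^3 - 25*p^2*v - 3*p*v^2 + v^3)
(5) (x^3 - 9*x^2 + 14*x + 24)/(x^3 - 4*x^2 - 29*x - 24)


(1) = (n^2 - 4*n - 32)/(4*c*n + 24*c + n^2 + 6*n)
(2) = (z - 6)/(z + 4*sqrt(2))
(3) = (r + 6)/(r - 6*I)
(4) = (-4*p - v)/(5*p - v)
(5) = (x^2 - 10*x + 24)/(x^2 - 5*x - 24)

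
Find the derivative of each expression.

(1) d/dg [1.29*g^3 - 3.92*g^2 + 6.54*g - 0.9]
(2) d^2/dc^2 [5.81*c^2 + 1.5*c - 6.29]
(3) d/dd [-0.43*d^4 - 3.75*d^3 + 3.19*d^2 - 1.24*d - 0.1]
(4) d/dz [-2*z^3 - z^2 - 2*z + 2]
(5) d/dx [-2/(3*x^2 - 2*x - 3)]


(1) = 3.87*g^2 - 7.84*g + 6.54
(2) = 11.6200000000000
(3) = -1.72*d^3 - 11.25*d^2 + 6.38*d - 1.24
(4) = -6*z^2 - 2*z - 2
(5) = 4*(3*x - 1)/(-3*x^2 + 2*x + 3)^2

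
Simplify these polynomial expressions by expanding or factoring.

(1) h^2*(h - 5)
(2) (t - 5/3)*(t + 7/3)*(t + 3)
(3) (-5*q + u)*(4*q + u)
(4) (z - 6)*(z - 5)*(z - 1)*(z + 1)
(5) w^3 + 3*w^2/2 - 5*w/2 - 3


(1) = h^3 - 5*h^2
(2) = t^3 + 11*t^2/3 - 17*t/9 - 35/3
(3) = -20*q^2 - q*u + u^2
(4) = z^4 - 11*z^3 + 29*z^2 + 11*z - 30
(5) = (w - 3/2)*(w + 1)*(w + 2)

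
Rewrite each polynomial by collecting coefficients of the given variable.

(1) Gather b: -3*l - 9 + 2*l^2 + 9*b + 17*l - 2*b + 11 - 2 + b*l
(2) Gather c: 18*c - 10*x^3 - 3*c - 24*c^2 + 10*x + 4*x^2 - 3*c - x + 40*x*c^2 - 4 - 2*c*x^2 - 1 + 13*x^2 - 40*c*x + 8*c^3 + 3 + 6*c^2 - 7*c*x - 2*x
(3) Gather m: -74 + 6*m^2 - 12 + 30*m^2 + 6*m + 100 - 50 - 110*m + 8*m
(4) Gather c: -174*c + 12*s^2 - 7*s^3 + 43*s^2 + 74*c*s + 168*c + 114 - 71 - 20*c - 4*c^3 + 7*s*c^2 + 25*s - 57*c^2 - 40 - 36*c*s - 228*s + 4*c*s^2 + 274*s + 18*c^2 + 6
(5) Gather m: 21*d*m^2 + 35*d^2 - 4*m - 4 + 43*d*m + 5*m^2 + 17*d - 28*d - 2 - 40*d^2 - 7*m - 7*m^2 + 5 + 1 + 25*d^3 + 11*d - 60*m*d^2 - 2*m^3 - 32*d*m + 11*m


(1) = b*(l + 7) + 2*l^2 + 14*l
(2) = 8*c^3 + c^2*(40*x - 18) + c*(-2*x^2 - 47*x + 12) - 10*x^3 + 17*x^2 + 7*x - 2
(3) = 36*m^2 - 96*m - 36
(4) = -4*c^3 + c^2*(7*s - 39) + c*(4*s^2 + 38*s - 26) - 7*s^3 + 55*s^2 + 71*s + 9
(5) = 25*d^3 - 5*d^2 - 2*m^3 + m^2*(21*d - 2) + m*(-60*d^2 + 11*d)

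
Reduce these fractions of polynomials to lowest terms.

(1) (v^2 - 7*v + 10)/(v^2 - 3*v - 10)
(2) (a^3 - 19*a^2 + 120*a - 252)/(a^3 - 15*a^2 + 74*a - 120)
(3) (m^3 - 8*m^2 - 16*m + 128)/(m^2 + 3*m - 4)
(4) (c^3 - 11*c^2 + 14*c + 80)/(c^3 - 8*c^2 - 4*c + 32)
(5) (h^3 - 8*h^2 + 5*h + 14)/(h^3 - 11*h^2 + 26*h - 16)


(1) = (v - 2)/(v + 2)
(2) = (a^2 - 13*a + 42)/(a^2 - 9*a + 20)
(3) = (m^2 - 12*m + 32)/(m - 1)
(4) = (c - 5)/(c - 2)
(5) = (h^2 - 6*h - 7)/(h^2 - 9*h + 8)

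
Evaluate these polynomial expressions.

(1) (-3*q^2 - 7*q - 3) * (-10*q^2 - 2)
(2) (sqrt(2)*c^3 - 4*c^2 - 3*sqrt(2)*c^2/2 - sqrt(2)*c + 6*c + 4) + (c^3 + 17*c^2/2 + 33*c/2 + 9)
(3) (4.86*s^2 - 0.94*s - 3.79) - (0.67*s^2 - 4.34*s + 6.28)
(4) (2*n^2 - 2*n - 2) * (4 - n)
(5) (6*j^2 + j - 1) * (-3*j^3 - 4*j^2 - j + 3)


(1) = 30*q^4 + 70*q^3 + 36*q^2 + 14*q + 6
(2) = c^3 + sqrt(2)*c^3 - 3*sqrt(2)*c^2/2 + 9*c^2/2 - sqrt(2)*c + 45*c/2 + 13
(3) = 4.19*s^2 + 3.4*s - 10.07
(4) = -2*n^3 + 10*n^2 - 6*n - 8
(5) = -18*j^5 - 27*j^4 - 7*j^3 + 21*j^2 + 4*j - 3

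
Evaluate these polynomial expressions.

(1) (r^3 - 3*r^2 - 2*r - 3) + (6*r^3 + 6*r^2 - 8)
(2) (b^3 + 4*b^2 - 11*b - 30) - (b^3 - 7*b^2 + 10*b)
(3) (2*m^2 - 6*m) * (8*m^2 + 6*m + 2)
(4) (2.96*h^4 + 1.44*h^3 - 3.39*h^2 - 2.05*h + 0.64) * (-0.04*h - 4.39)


(1) = 7*r^3 + 3*r^2 - 2*r - 11
(2) = 11*b^2 - 21*b - 30
(3) = 16*m^4 - 36*m^3 - 32*m^2 - 12*m
(4) = -0.1184*h^5 - 13.052*h^4 - 6.186*h^3 + 14.9641*h^2 + 8.9739*h - 2.8096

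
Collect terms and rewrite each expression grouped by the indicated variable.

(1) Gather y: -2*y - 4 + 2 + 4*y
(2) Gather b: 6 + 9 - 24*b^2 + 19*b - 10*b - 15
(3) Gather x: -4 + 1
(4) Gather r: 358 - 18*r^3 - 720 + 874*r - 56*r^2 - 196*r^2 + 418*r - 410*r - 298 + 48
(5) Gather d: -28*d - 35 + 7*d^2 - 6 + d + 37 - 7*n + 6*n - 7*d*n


(1) = 2*y - 2
(2) = -24*b^2 + 9*b
(3) = -3
(4) = -18*r^3 - 252*r^2 + 882*r - 612
(5) = 7*d^2 + d*(-7*n - 27) - n - 4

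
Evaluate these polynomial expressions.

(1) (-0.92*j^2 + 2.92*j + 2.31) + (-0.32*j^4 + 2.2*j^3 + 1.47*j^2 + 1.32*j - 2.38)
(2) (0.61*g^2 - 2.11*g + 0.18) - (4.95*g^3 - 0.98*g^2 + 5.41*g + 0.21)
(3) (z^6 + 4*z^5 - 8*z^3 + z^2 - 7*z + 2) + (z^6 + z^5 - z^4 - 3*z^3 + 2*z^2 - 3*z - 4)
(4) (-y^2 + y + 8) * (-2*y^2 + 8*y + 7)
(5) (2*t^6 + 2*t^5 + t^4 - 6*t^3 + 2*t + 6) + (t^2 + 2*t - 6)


(1) = -0.32*j^4 + 2.2*j^3 + 0.55*j^2 + 4.24*j - 0.07
(2) = -4.95*g^3 + 1.59*g^2 - 7.52*g - 0.03
(3) = 2*z^6 + 5*z^5 - z^4 - 11*z^3 + 3*z^2 - 10*z - 2
(4) = 2*y^4 - 10*y^3 - 15*y^2 + 71*y + 56
(5) = 2*t^6 + 2*t^5 + t^4 - 6*t^3 + t^2 + 4*t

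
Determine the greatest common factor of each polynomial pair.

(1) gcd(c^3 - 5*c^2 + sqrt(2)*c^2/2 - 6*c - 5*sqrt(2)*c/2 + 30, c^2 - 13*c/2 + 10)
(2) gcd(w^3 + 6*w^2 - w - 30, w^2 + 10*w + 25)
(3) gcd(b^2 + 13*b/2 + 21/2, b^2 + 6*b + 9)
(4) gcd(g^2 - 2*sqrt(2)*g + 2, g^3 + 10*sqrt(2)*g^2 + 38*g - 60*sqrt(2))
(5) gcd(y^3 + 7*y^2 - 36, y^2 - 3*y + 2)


(1) = gcd((c - 5)*(c - 3*sqrt(2)/2)*(c + 2*sqrt(2)), (c - 4)*(c - 5/2)) = 1
(2) = gcd((w - 2)*(w + 3)*(w + 5), (w + 5)^2) = w + 5
(3) = gcd((b + 3)*(b + 7/2), (b + 3)^2) = b + 3
(4) = gcd((g - sqrt(2))^2, (g - sqrt(2))*(g + 5*sqrt(2))*(g + 6*sqrt(2))) = g - sqrt(2)
(5) = gcd((y - 2)*(y + 3)*(y + 6), (y - 2)*(y - 1)) = y - 2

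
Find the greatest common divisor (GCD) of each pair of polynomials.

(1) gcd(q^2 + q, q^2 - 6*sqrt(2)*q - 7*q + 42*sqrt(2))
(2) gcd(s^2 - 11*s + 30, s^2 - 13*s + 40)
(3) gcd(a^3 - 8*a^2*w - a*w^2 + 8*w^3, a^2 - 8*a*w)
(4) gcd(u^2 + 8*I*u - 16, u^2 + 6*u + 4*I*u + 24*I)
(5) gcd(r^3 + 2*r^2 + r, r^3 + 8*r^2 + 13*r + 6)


(1) = gcd(q*(q + 1), (q - 7)*(q - 6*sqrt(2))) = 1
(2) = s - 5
(3) = gcd((a - 8*w)*(a - w)*(a + w), a*(a - 8*w)) = -a + 8*w
(4) = gcd((u + 4*I)^2, (u + 6)*(u + 4*I)) = u + 4*I
(5) = r^2 + 2*r + 1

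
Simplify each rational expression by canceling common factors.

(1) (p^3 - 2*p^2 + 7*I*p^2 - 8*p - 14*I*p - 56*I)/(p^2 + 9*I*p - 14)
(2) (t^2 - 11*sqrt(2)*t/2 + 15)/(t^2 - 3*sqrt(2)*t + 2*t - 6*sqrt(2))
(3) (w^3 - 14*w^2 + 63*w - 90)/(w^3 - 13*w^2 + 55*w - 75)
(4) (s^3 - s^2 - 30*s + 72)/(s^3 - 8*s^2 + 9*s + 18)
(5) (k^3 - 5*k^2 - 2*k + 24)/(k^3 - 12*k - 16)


(1) = (p^2 - 2*p - 8)/(p + 2*I)
(2) = (2*t - 5*sqrt(2))/(2*t + 4)
(3) = (w - 6)/(w - 5)
(4) = (s^2 + 2*s - 24)/(s^2 - 5*s - 6)
(5) = (k - 3)/(k + 2)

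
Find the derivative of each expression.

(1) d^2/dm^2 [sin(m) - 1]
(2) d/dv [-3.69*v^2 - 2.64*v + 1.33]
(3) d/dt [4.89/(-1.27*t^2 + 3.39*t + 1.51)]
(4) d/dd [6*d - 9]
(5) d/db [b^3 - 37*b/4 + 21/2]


(1) = -sin(m)
(2) = -7.38*v - 2.64
(3) = (12.4206*t - 16.5771)/(-1.27*t^2 + 3.39*t + 1.51)^2
(4) = 6
(5) = 3*b^2 - 37/4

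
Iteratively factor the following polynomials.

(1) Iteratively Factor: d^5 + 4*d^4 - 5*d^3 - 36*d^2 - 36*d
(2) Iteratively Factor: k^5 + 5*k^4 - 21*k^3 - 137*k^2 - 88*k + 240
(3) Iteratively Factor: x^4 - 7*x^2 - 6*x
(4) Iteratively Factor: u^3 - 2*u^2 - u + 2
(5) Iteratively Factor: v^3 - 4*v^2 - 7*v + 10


(1) = (d + 2)*(d^4 + 2*d^3 - 9*d^2 - 18*d) = (d + 2)^2*(d^3 - 9*d) = (d + 2)^2*(d + 3)*(d^2 - 3*d) = (d - 3)*(d + 2)^2*(d + 3)*(d)
(2) = (k + 3)*(k^4 + 2*k^3 - 27*k^2 - 56*k + 80) = (k - 1)*(k + 3)*(k^3 + 3*k^2 - 24*k - 80) = (k - 1)*(k + 3)*(k + 4)*(k^2 - k - 20) = (k - 1)*(k + 3)*(k + 4)^2*(k - 5)
(3) = (x - 3)*(x^3 + 3*x^2 + 2*x) = x*(x - 3)*(x^2 + 3*x + 2) = x*(x - 3)*(x + 2)*(x + 1)
(4) = (u - 2)*(u^2 - 1) = (u - 2)*(u + 1)*(u - 1)
(5) = (v - 5)*(v^2 + v - 2) = (v - 5)*(v - 1)*(v + 2)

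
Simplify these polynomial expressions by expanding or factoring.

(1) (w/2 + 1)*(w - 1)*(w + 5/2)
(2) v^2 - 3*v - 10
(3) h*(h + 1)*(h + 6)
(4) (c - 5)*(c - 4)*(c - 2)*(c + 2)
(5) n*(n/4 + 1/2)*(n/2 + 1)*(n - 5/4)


(1) = w^3/2 + 7*w^2/4 + w/4 - 5/2
(2) = (v - 5)*(v + 2)
(3) = h^3 + 7*h^2 + 6*h
(4) = c^4 - 9*c^3 + 16*c^2 + 36*c - 80
(5) = n^4/8 + 11*n^3/32 - n^2/8 - 5*n/8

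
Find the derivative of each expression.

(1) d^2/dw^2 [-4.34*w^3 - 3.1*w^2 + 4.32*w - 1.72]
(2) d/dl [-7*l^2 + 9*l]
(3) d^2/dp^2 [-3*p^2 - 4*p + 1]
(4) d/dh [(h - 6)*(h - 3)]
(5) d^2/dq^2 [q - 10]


(1) = -26.04*w - 6.2
(2) = 9 - 14*l
(3) = -6
(4) = 2*h - 9
(5) = 0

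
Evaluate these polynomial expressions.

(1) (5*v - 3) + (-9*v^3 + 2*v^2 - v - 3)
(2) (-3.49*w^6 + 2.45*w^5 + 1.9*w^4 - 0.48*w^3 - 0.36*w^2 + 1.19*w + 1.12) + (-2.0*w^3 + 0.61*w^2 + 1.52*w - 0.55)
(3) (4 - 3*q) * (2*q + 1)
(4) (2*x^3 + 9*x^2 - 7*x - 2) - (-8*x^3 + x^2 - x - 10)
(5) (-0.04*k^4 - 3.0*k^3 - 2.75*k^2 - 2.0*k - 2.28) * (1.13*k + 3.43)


(1) = -9*v^3 + 2*v^2 + 4*v - 6
(2) = -3.49*w^6 + 2.45*w^5 + 1.9*w^4 - 2.48*w^3 + 0.25*w^2 + 2.71*w + 0.57
(3) = -6*q^2 + 5*q + 4
(4) = 10*x^3 + 8*x^2 - 6*x + 8
(5) = -0.0452*k^5 - 3.5272*k^4 - 13.3975*k^3 - 11.6925*k^2 - 9.4364*k - 7.8204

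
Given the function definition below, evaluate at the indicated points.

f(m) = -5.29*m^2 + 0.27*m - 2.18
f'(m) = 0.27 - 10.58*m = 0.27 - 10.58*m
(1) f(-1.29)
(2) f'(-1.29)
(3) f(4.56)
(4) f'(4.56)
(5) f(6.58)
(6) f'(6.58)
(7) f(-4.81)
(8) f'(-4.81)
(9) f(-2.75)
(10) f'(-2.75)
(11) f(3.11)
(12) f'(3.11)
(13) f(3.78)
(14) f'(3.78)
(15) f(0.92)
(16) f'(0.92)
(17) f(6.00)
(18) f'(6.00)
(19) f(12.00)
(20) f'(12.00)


(1) = -11.33
(2) = 13.92
(3) = -110.95
(4) = -47.97
(5) = -229.44
(6) = -69.35
(7) = -125.87
(8) = 51.16
(9) = -42.93
(10) = 29.36
(11) = -52.51
(12) = -32.63
(13) = -76.75
(14) = -39.72
(15) = -6.41
(16) = -9.46
(17) = -191.00
(18) = -63.21
(19) = -760.70
(20) = -126.69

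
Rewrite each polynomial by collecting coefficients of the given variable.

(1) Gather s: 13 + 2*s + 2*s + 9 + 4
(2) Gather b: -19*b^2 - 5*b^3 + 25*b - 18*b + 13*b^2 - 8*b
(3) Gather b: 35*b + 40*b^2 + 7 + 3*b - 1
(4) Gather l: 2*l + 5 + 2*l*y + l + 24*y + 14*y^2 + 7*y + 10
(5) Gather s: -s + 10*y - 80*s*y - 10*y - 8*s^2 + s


(1) = 4*s + 26
(2) = -5*b^3 - 6*b^2 - b
(3) = 40*b^2 + 38*b + 6
(4) = l*(2*y + 3) + 14*y^2 + 31*y + 15
(5) = -8*s^2 - 80*s*y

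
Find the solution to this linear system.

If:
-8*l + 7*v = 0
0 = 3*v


Then:
l = 0
v = 0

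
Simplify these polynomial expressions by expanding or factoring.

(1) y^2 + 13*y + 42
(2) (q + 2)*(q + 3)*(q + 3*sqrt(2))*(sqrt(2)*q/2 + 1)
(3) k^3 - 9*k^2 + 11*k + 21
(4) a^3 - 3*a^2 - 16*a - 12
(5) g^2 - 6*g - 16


(1) = (y + 6)*(y + 7)
(2) = sqrt(2)*q^4/2 + 5*sqrt(2)*q^3/2 + 4*q^3 + 6*sqrt(2)*q^2 + 20*q^2 + 15*sqrt(2)*q + 24*q + 18*sqrt(2)
(3) = (k - 7)*(k - 3)*(k + 1)
(4) = (a - 6)*(a + 1)*(a + 2)
(5) = (g - 8)*(g + 2)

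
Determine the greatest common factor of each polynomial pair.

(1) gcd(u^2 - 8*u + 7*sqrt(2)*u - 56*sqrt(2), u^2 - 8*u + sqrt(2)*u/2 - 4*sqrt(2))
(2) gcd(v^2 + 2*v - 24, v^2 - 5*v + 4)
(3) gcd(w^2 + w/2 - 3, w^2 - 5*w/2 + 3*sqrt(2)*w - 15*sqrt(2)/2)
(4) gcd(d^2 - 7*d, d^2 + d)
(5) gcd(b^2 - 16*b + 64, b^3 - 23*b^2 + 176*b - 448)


(1) = gcd((u - 8)*(u + 7*sqrt(2)), (u - 8)*(u + sqrt(2)/2)) = u - 8
(2) = v - 4
(3) = gcd((w - 3/2)*(w + 2), (w - 5/2)*(w + 3*sqrt(2))) = 1
(4) = gcd(d*(d - 7), d*(d + 1)) = d
(5) = b^2 - 16*b + 64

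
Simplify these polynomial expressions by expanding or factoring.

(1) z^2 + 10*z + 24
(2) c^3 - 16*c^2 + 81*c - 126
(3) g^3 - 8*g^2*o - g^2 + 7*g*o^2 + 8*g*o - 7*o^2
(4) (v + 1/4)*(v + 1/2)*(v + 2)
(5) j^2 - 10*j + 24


(1) = (z + 4)*(z + 6)
(2) = (c - 7)*(c - 6)*(c - 3)
(3) = (g - 1)*(g - 7*o)*(g - o)
(4) = v^3 + 11*v^2/4 + 13*v/8 + 1/4
(5) = (j - 6)*(j - 4)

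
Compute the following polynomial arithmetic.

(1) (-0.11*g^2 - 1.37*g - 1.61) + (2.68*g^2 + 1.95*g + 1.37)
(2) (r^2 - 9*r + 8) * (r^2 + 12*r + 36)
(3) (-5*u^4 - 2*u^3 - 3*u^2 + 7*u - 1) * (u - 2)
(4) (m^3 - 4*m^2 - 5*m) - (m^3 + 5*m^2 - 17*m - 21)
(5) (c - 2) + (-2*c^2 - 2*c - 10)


(1) = 2.57*g^2 + 0.58*g - 0.24
(2) = r^4 + 3*r^3 - 64*r^2 - 228*r + 288
(3) = -5*u^5 + 8*u^4 + u^3 + 13*u^2 - 15*u + 2
(4) = -9*m^2 + 12*m + 21
(5) = -2*c^2 - c - 12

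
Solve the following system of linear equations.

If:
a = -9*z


Then:
a = -9*z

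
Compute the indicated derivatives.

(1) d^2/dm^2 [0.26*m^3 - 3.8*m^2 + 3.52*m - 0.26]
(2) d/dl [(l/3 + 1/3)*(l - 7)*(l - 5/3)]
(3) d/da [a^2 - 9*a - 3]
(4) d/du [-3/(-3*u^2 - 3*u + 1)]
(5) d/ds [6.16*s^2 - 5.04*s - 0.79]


(1) = 1.56*m - 7.6
(2) = l^2 - 46*l/9 + 1
(3) = 2*a - 9
(4) = 9*(-2*u - 1)/(3*u^2 + 3*u - 1)^2
(5) = 12.32*s - 5.04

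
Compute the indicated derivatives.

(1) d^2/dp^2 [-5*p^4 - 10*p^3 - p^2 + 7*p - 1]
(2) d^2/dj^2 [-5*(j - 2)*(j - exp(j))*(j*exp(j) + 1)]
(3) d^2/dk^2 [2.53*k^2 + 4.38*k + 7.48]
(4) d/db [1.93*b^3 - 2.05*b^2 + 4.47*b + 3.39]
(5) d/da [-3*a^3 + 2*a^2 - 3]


(1) = -60*p^2 - 60*p - 2
(2) = -5*j^3*exp(j) + 20*j^2*exp(2*j) - 20*j^2*exp(j) + 15*j*exp(j) - 30*exp(2*j) + 20*exp(j) - 10
(3) = 5.06000000000000
(4) = 5.79*b^2 - 4.1*b + 4.47
(5) = a*(4 - 9*a)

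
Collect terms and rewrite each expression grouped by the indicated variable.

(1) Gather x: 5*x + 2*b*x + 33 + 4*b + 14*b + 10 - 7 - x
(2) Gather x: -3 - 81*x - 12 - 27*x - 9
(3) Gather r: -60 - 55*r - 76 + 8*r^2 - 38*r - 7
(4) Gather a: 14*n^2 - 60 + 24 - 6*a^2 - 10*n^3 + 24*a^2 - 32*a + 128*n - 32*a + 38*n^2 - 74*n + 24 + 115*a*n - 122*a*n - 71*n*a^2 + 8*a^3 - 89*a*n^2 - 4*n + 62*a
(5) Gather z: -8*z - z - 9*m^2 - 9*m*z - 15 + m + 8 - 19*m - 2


(1) = 18*b + x*(2*b + 4) + 36
(2) = -108*x - 24
(3) = 8*r^2 - 93*r - 143
(4) = 8*a^3 + a^2*(18 - 71*n) + a*(-89*n^2 - 7*n - 2) - 10*n^3 + 52*n^2 + 50*n - 12
(5) = -9*m^2 - 18*m + z*(-9*m - 9) - 9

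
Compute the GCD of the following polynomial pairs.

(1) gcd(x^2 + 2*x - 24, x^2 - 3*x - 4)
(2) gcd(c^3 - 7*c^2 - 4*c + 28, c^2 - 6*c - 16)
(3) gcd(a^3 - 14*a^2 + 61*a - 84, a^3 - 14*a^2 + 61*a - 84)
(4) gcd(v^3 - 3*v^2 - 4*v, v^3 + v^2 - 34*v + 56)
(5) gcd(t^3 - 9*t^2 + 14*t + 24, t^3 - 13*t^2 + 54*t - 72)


(1) = x - 4
(2) = gcd((c - 7)*(c - 2)*(c + 2), (c - 8)*(c + 2)) = c + 2
(3) = a^3 - 14*a^2 + 61*a - 84
(4) = v - 4
(5) = gcd((t - 6)*(t - 4)*(t + 1), (t - 6)*(t - 4)*(t - 3)) = t^2 - 10*t + 24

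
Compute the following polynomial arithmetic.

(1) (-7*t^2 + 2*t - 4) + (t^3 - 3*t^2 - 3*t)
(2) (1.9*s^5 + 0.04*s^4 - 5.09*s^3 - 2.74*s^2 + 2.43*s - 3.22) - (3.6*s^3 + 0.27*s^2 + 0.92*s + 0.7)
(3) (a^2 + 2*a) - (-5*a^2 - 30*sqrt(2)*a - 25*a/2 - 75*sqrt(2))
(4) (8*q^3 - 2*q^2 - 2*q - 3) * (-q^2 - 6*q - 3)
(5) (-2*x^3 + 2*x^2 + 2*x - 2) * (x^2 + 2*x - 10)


(1) = t^3 - 10*t^2 - t - 4
(2) = 1.9*s^5 + 0.04*s^4 - 8.69*s^3 - 3.01*s^2 + 1.51*s - 3.92
(3) = 6*a^2 + 29*a/2 + 30*sqrt(2)*a + 75*sqrt(2)
(4) = -8*q^5 - 46*q^4 - 10*q^3 + 21*q^2 + 24*q + 9
(5) = -2*x^5 - 2*x^4 + 26*x^3 - 18*x^2 - 24*x + 20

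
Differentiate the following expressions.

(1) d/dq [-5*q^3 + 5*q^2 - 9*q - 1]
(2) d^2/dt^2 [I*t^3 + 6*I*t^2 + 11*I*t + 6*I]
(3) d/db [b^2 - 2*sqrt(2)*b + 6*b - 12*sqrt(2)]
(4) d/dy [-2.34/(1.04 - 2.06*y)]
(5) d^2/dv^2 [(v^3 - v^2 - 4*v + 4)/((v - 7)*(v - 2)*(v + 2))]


(1) = -15*q^2 + 10*q - 9
(2) = 6*I*(t + 2)
(3) = 2*b - 2*sqrt(2) + 6
(4) = -4.8204/(2.06*y - 1.04)^2
(5) = 12/(v^3 - 21*v^2 + 147*v - 343)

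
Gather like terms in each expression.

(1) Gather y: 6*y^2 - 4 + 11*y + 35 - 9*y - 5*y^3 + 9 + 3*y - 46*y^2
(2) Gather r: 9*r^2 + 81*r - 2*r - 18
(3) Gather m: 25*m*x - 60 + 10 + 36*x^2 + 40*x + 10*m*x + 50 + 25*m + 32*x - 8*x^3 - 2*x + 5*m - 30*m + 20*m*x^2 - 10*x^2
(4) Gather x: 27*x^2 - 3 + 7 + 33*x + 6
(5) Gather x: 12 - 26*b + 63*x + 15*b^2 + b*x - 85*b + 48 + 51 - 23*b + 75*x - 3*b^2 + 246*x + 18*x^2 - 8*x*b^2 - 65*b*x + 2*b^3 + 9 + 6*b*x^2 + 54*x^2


(1) = -5*y^3 - 40*y^2 + 5*y + 40
(2) = 9*r^2 + 79*r - 18
(3) = m*(20*x^2 + 35*x) - 8*x^3 + 26*x^2 + 70*x
(4) = 27*x^2 + 33*x + 10
(5) = 2*b^3 + 12*b^2 - 134*b + x^2*(6*b + 72) + x*(-8*b^2 - 64*b + 384) + 120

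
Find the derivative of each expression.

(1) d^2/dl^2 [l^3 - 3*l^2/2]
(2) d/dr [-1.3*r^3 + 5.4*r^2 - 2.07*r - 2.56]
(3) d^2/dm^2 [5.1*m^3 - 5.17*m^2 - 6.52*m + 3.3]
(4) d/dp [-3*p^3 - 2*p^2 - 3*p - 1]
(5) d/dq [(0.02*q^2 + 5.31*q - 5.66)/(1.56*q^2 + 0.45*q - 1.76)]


(1) = 6*l - 3
(2) = -3.9*r^2 + 10.8*r - 2.07
(3) = 30.6*m - 10.34
(4) = -9*p^2 - 4*p - 3
(5) = (-8.2746*q^2 + 17.5888*q - 6.7986)/(2.4336*q^4 + 1.404*q^3 - 5.2887*q^2 - 1.584*q + 3.0976)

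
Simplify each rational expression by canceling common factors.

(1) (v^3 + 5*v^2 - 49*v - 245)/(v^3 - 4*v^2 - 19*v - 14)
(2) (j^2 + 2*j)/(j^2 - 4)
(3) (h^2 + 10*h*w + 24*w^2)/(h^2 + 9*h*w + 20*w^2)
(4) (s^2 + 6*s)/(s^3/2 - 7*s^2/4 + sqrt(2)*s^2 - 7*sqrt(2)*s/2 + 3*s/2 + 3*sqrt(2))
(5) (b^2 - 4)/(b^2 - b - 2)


(1) = (v^2 + 12*v + 35)/(v^2 + 3*v + 2)
(2) = j/(j - 2)
(3) = (h + 6*w)/(h + 5*w)
(4) = (4*s^2 + 24*s)/(2*s^3 + s^2*(-7 + 4*sqrt(2)) + s*(6 - 14*sqrt(2)) + 12*sqrt(2))
(5) = (b + 2)/(b + 1)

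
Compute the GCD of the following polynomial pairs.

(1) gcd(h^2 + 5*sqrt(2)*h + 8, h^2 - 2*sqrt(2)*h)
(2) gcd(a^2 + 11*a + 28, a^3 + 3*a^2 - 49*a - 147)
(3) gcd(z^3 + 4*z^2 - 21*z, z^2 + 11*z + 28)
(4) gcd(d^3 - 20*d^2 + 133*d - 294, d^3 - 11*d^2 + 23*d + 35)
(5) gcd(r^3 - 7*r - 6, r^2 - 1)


(1) = 1
(2) = gcd((a + 4)*(a + 7), (a - 7)*(a + 3)*(a + 7)) = a + 7
(3) = gcd(z*(z - 3)*(z + 7), (z + 4)*(z + 7)) = z + 7
(4) = d - 7
(5) = gcd((r - 3)*(r + 1)*(r + 2), (r - 1)*(r + 1)) = r + 1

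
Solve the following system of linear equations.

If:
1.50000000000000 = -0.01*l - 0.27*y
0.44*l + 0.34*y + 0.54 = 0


Then:
l = 3.16
y = -5.67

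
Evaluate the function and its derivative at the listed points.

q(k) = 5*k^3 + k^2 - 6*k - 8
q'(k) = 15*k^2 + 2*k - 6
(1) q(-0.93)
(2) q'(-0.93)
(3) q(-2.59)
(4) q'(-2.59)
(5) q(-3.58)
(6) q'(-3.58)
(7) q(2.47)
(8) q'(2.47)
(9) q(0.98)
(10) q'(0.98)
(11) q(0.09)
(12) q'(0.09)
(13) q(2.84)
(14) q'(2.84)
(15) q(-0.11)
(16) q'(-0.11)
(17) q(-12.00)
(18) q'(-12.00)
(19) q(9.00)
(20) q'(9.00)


(1) = -5.58
(2) = 5.11
(3) = -72.62
(4) = 89.44
(5) = -203.12
(6) = 179.09
(7) = 58.63
(8) = 90.45
(9) = -8.21
(10) = 10.37
(11) = -8.53
(12) = -5.70
(13) = 97.56
(14) = 120.66
(15) = -7.33
(16) = -6.04
(17) = -8432.00
(18) = 2130.00
(19) = 3664.00
(20) = 1227.00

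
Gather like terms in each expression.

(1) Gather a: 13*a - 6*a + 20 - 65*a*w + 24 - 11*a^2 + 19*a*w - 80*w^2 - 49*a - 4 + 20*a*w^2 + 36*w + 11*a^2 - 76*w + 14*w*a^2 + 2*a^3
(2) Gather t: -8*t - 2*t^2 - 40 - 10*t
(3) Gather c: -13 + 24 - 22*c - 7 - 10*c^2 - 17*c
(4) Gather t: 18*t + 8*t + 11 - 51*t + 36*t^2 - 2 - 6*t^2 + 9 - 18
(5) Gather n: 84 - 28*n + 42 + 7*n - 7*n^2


(1) = 2*a^3 + 14*a^2*w + a*(20*w^2 - 46*w - 42) - 80*w^2 - 40*w + 40
(2) = -2*t^2 - 18*t - 40
(3) = -10*c^2 - 39*c + 4
(4) = 30*t^2 - 25*t
(5) = -7*n^2 - 21*n + 126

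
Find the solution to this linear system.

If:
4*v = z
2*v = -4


Then:
v = -2
z = -8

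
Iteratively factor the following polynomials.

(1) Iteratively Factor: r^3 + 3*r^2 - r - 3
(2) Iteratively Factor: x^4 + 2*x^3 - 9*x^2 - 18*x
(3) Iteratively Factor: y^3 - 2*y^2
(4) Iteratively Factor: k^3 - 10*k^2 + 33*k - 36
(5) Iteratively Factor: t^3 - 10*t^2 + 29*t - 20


(1) = (r - 1)*(r^2 + 4*r + 3) = (r - 1)*(r + 1)*(r + 3)
(2) = (x + 2)*(x^3 - 9*x) = x*(x + 2)*(x^2 - 9) = x*(x + 2)*(x + 3)*(x - 3)
(3) = (y)*(y^2 - 2*y) = y*(y - 2)*(y)
(4) = (k - 3)*(k^2 - 7*k + 12) = (k - 3)^2*(k - 4)
(5) = (t - 4)*(t^2 - 6*t + 5) = (t - 4)*(t - 1)*(t - 5)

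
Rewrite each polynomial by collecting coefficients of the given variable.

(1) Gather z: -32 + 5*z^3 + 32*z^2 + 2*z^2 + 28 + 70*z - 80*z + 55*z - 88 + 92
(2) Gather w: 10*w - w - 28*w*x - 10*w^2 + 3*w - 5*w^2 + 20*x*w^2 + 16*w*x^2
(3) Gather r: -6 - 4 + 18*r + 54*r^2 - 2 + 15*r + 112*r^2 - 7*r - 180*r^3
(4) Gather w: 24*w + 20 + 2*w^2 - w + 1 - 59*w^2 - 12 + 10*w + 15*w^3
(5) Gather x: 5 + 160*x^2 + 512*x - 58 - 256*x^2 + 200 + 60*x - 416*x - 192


(1) = 5*z^3 + 34*z^2 + 45*z
(2) = w^2*(20*x - 15) + w*(16*x^2 - 28*x + 12)
(3) = -180*r^3 + 166*r^2 + 26*r - 12
(4) = 15*w^3 - 57*w^2 + 33*w + 9
(5) = -96*x^2 + 156*x - 45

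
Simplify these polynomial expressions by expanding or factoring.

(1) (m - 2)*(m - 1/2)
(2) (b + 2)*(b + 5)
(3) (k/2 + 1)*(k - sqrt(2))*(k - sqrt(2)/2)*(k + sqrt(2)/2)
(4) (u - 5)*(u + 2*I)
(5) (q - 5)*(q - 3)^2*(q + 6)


(1) = m^2 - 5*m/2 + 1
(2) = b^2 + 7*b + 10
(3) = k^4/2 - sqrt(2)*k^3/2 + k^3 - sqrt(2)*k^2 - k^2/4 - k/2 + sqrt(2)*k/4 + sqrt(2)/2
(4) = u^2 - 5*u + 2*I*u - 10*I
(5) = q^4 - 5*q^3 - 27*q^2 + 189*q - 270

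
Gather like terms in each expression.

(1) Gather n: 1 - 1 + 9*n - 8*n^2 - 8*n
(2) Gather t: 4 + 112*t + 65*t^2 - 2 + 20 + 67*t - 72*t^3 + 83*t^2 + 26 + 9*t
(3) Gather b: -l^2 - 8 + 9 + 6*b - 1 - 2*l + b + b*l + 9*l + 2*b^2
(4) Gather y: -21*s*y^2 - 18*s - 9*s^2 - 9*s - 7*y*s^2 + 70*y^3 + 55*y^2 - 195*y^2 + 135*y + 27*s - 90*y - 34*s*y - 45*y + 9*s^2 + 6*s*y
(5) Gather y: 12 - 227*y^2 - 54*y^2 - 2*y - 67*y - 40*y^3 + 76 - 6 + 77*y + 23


(1) = -8*n^2 + n
(2) = -72*t^3 + 148*t^2 + 188*t + 48
(3) = 2*b^2 + b*(l + 7) - l^2 + 7*l
(4) = 70*y^3 + y^2*(-21*s - 140) + y*(-7*s^2 - 28*s)
(5) = -40*y^3 - 281*y^2 + 8*y + 105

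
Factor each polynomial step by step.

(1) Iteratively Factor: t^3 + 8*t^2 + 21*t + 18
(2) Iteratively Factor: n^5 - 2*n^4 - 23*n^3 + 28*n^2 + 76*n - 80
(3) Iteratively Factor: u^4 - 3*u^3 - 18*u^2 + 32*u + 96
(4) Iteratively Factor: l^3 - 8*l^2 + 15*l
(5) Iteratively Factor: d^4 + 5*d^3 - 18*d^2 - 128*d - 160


(1) = (t + 3)*(t^2 + 5*t + 6) = (t + 2)*(t + 3)*(t + 3)
(2) = (n + 2)*(n^4 - 4*n^3 - 15*n^2 + 58*n - 40) = (n - 5)*(n + 2)*(n^3 + n^2 - 10*n + 8) = (n - 5)*(n + 2)*(n + 4)*(n^2 - 3*n + 2) = (n - 5)*(n - 1)*(n + 2)*(n + 4)*(n - 2)
(3) = (u + 3)*(u^3 - 6*u^2 + 32) = (u - 4)*(u + 3)*(u^2 - 2*u - 8) = (u - 4)*(u + 2)*(u + 3)*(u - 4)
(4) = (l - 3)*(l^2 - 5*l) = l*(l - 3)*(l - 5)
(5) = (d - 5)*(d^3 + 10*d^2 + 32*d + 32) = (d - 5)*(d + 2)*(d^2 + 8*d + 16) = (d - 5)*(d + 2)*(d + 4)*(d + 4)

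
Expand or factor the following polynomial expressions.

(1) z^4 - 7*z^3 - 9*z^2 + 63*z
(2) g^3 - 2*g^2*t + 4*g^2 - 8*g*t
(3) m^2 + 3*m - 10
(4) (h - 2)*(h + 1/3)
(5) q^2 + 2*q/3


(1) = z*(z - 7)*(z - 3)*(z + 3)
(2) = g*(g + 4)*(g - 2*t)
(3) = (m - 2)*(m + 5)
(4) = h^2 - 5*h/3 - 2/3
(5) = q*(q + 2/3)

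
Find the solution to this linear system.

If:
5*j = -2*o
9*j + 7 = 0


Then:
j = -7/9
o = 35/18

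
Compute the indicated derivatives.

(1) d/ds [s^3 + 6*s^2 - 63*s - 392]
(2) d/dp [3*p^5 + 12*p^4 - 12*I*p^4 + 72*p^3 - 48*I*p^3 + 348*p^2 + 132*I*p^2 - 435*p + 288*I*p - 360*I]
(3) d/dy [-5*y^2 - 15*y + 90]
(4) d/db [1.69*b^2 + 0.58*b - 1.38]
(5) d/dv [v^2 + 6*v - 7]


(1) = 3*s^2 + 12*s - 63
(2) = 15*p^4 + p^3*(48 - 48*I) + p^2*(216 - 144*I) + p*(696 + 264*I) - 435 + 288*I
(3) = -10*y - 15
(4) = 3.38*b + 0.58
(5) = 2*v + 6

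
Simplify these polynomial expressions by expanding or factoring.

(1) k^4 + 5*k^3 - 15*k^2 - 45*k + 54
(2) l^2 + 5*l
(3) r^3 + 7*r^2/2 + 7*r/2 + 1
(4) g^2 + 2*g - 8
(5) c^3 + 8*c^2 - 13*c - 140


(1) = (k - 3)*(k - 1)*(k + 3)*(k + 6)
(2) = l*(l + 5)
(3) = (r + 1/2)*(r + 1)*(r + 2)
(4) = (g - 2)*(g + 4)
(5) = (c - 4)*(c + 5)*(c + 7)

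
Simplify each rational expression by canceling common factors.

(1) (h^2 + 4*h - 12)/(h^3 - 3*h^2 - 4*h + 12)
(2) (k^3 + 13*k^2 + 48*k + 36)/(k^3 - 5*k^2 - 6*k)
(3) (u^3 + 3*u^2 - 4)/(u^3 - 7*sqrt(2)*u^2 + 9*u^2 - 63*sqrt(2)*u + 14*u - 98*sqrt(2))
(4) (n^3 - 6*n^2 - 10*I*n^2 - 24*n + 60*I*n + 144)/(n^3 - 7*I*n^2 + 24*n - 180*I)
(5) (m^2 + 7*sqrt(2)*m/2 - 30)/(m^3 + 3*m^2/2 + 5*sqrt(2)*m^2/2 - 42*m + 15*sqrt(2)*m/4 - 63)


(1) = (h + 6)/(h^2 - h - 6)
(2) = (k^2 + 12*k + 36)/(k^2 - 6*k)
(3) = (u^2 + u - 2)/(u^2 + u*(7 - 7*sqrt(2)) - 49*sqrt(2))
(4) = (n^2 + n*(-6 - 4*I) + 24*I)/(n^2 - I*n + 30)
(5) = (8*m - 20*sqrt(2))/(8*m^2 + m*(12 - 28*sqrt(2)) - 42*sqrt(2))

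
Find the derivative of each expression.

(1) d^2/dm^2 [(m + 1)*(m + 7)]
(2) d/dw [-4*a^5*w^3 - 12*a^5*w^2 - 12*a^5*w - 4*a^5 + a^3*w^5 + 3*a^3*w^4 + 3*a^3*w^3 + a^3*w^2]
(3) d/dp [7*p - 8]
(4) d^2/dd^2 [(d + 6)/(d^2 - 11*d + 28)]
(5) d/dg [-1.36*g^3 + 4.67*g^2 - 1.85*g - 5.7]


(1) = 2
(2) = a^3*(-12*a^2*w^2 - 24*a^2*w - 12*a^2 + 5*w^4 + 12*w^3 + 9*w^2 + 2*w)
(3) = 7
(4) = 2*((5 - 3*d)*(d^2 - 11*d + 28) + (d + 6)*(2*d - 11)^2)/(d^2 - 11*d + 28)^3
(5) = -4.08*g^2 + 9.34*g - 1.85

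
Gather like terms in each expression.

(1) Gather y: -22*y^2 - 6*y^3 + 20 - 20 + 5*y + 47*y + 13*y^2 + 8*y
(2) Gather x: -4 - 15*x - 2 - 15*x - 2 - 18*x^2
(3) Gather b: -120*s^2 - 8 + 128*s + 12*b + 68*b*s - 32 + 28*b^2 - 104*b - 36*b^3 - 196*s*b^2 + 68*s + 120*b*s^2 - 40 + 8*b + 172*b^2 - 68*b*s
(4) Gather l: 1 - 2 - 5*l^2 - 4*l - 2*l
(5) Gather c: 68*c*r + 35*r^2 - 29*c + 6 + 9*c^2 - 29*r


(1) = -6*y^3 - 9*y^2 + 60*y
(2) = -18*x^2 - 30*x - 8
(3) = -36*b^3 + b^2*(200 - 196*s) + b*(120*s^2 - 84) - 120*s^2 + 196*s - 80
(4) = -5*l^2 - 6*l - 1
(5) = 9*c^2 + c*(68*r - 29) + 35*r^2 - 29*r + 6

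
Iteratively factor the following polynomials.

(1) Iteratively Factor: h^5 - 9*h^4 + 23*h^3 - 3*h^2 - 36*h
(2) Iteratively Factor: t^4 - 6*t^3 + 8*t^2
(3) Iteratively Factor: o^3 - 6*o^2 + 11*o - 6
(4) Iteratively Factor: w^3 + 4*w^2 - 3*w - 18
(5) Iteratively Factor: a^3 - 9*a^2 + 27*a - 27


(1) = (h)*(h^4 - 9*h^3 + 23*h^2 - 3*h - 36) = h*(h + 1)*(h^3 - 10*h^2 + 33*h - 36) = h*(h - 4)*(h + 1)*(h^2 - 6*h + 9) = h*(h - 4)*(h - 3)*(h + 1)*(h - 3)
(2) = (t - 2)*(t^3 - 4*t^2) = (t - 4)*(t - 2)*(t^2) = t*(t - 4)*(t - 2)*(t)
(3) = (o - 3)*(o^2 - 3*o + 2) = (o - 3)*(o - 2)*(o - 1)
(4) = (w + 3)*(w^2 + w - 6) = (w - 2)*(w + 3)*(w + 3)
(5) = (a - 3)*(a^2 - 6*a + 9) = (a - 3)^2*(a - 3)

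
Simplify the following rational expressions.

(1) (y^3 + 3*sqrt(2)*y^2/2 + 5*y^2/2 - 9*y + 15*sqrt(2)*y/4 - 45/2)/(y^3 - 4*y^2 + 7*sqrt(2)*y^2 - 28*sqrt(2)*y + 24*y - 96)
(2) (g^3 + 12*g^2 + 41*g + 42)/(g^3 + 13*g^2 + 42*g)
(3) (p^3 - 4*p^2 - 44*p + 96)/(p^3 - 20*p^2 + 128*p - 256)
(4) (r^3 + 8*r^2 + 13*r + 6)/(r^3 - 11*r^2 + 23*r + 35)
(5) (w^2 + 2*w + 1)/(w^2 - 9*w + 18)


(1) = (4*y^2 + y*(10 - 6*sqrt(2)) - 15*sqrt(2))/(4*y^2 + y*(-16 + 16*sqrt(2)) - 64*sqrt(2))
(2) = (g^2 + 5*g + 6)/(g^2 + 6*g)
(3) = (p^2 + 4*p - 12)/(p^2 - 12*p + 32)
(4) = (r^2 + 7*r + 6)/(r^2 - 12*r + 35)
(5) = (w^2 + 2*w + 1)/(w^2 - 9*w + 18)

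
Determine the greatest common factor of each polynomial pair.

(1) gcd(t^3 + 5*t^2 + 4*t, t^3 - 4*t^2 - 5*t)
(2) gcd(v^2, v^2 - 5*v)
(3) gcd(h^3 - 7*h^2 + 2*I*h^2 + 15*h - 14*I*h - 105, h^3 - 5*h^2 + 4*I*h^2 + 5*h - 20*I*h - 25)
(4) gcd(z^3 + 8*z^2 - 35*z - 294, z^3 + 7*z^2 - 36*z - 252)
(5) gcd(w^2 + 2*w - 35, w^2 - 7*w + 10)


(1) = gcd(t*(t + 1)*(t + 4), t*(t - 5)*(t + 1)) = t^2 + t
(2) = gcd(v^2, v*(v - 5)) = v
(3) = h + 5*I
(4) = z^2 + z - 42
(5) = w - 5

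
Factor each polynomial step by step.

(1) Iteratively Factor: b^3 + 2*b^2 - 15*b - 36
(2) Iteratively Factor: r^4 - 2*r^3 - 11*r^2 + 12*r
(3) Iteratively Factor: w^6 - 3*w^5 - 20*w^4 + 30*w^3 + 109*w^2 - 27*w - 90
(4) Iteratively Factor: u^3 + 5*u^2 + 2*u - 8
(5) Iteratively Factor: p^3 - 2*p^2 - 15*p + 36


(1) = (b + 3)*(b^2 - b - 12) = (b + 3)^2*(b - 4)
(2) = (r)*(r^3 - 2*r^2 - 11*r + 12) = r*(r - 4)*(r^2 + 2*r - 3) = r*(r - 4)*(r - 1)*(r + 3)
(3) = (w - 1)*(w^5 - 2*w^4 - 22*w^3 + 8*w^2 + 117*w + 90) = (w - 1)*(w + 3)*(w^4 - 5*w^3 - 7*w^2 + 29*w + 30) = (w - 1)*(w + 1)*(w + 3)*(w^3 - 6*w^2 - w + 30) = (w - 1)*(w + 1)*(w + 2)*(w + 3)*(w^2 - 8*w + 15) = (w - 5)*(w - 1)*(w + 1)*(w + 2)*(w + 3)*(w - 3)
(4) = (u + 4)*(u^2 + u - 2) = (u + 2)*(u + 4)*(u - 1)
(5) = (p + 4)*(p^2 - 6*p + 9) = (p - 3)*(p + 4)*(p - 3)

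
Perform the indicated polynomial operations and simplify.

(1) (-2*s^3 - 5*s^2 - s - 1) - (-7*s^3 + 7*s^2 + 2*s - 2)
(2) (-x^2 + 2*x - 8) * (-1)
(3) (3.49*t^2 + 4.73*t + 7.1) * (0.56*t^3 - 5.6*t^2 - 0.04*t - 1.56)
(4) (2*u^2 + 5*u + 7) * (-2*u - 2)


(1) = 5*s^3 - 12*s^2 - 3*s + 1
(2) = x^2 - 2*x + 8
(3) = 1.9544*t^5 - 16.8952*t^4 - 22.6516*t^3 - 45.3936*t^2 - 7.6628*t - 11.076
(4) = -4*u^3 - 14*u^2 - 24*u - 14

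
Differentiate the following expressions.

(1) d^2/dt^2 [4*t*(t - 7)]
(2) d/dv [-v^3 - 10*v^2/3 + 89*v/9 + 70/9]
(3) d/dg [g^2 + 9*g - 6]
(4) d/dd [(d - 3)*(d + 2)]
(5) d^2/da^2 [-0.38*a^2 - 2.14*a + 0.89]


(1) = 8
(2) = -3*v^2 - 20*v/3 + 89/9
(3) = 2*g + 9
(4) = 2*d - 1
(5) = -0.760000000000000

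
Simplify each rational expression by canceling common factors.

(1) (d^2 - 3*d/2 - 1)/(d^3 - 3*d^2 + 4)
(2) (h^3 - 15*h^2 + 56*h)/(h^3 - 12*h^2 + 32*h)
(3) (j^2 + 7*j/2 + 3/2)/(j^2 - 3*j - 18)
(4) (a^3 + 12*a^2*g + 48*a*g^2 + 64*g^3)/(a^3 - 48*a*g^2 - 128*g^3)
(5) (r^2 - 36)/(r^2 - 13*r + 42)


(1) = (2*d + 1)/(2*d^2 - 2*d - 4)
(2) = (h - 7)/(h - 4)
(3) = (2*j + 1)/(2*j - 12)
(4) = (a + 4*g)/(a - 8*g)
(5) = (r + 6)/(r - 7)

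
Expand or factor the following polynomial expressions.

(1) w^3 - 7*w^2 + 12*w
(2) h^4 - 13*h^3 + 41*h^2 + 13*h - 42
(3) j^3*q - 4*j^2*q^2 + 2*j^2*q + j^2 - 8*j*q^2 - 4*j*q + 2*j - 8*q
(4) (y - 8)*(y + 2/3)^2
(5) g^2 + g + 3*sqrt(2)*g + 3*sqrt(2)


(1) = w*(w - 4)*(w - 3)
(2) = (h - 7)*(h - 6)*(h - 1)*(h + 1)
(3) = (j + 2)*(j - 4*q)*(j*q + 1)
(4) = y^3 - 20*y^2/3 - 92*y/9 - 32/9
(5) = (g + 1)*(g + 3*sqrt(2))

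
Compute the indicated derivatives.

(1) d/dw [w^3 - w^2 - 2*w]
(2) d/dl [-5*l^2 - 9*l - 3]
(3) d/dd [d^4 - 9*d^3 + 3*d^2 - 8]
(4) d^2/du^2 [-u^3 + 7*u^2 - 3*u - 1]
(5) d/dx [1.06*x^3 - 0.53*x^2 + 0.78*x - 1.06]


(1) = 3*w^2 - 2*w - 2
(2) = -10*l - 9
(3) = d*(4*d^2 - 27*d + 6)
(4) = 14 - 6*u
(5) = 3.18*x^2 - 1.06*x + 0.78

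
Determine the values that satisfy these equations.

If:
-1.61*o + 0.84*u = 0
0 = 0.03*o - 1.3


Then:
o = 43.33
u = 83.06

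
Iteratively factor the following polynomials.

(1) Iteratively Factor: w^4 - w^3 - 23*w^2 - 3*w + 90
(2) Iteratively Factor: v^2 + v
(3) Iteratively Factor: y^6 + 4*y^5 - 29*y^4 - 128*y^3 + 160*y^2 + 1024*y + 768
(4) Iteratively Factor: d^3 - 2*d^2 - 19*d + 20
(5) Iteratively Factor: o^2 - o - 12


(1) = (w - 5)*(w^3 + 4*w^2 - 3*w - 18) = (w - 5)*(w + 3)*(w^2 + w - 6) = (w - 5)*(w + 3)^2*(w - 2)
(2) = (v + 1)*(v)
(3) = (y + 4)*(y^5 - 29*y^3 - 12*y^2 + 208*y + 192) = (y - 4)*(y + 4)*(y^4 + 4*y^3 - 13*y^2 - 64*y - 48) = (y - 4)*(y + 3)*(y + 4)*(y^3 + y^2 - 16*y - 16) = (y - 4)^2*(y + 3)*(y + 4)*(y^2 + 5*y + 4) = (y - 4)^2*(y + 1)*(y + 3)*(y + 4)*(y + 4)
(4) = (d + 4)*(d^2 - 6*d + 5) = (d - 1)*(d + 4)*(d - 5)
(5) = (o + 3)*(o - 4)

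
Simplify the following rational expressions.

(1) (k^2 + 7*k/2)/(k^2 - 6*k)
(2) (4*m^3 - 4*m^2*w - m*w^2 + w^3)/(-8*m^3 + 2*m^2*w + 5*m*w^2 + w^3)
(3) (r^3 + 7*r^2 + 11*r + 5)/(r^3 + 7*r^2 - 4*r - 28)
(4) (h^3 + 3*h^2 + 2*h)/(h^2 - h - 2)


(1) = (2*k + 7)/(2*k - 12)
(2) = (-2*m + w)/(4*m + w)
(3) = (r^3 + 7*r^2 + 11*r + 5)/(r^3 + 7*r^2 - 4*r - 28)
(4) = (h^2 + 2*h)/(h - 2)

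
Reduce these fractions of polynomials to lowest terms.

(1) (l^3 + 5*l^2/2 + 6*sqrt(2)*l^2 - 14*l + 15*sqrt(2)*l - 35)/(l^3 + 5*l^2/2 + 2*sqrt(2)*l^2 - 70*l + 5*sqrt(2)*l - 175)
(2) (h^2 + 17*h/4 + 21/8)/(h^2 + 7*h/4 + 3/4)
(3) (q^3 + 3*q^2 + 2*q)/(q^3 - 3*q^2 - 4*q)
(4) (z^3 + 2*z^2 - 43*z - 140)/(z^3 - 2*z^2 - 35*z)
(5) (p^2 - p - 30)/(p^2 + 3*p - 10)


(1) = (4*l - 4*sqrt(2))/(4*l - 20*sqrt(2))
(2) = (2*h + 7)/(2*h + 2)
(3) = (q + 2)/(q - 4)
(4) = (z + 4)/z
(5) = (p - 6)/(p - 2)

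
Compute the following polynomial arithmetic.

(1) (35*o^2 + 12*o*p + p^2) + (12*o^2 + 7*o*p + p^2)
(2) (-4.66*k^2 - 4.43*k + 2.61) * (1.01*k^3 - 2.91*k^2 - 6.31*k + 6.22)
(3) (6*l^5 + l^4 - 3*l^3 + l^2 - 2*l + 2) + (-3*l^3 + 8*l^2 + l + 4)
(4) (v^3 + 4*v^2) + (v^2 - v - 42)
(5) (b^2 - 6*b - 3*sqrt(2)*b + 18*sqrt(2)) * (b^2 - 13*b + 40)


(1) = 47*o^2 + 19*o*p + 2*p^2
(2) = -4.7066*k^5 + 9.0863*k^4 + 44.932*k^3 - 8.627*k^2 - 44.0237*k + 16.2342
(3) = 6*l^5 + l^4 - 6*l^3 + 9*l^2 - l + 6
(4) = v^3 + 5*v^2 - v - 42
(5) = b^4 - 19*b^3 - 3*sqrt(2)*b^3 + 57*sqrt(2)*b^2 + 118*b^2 - 354*sqrt(2)*b - 240*b + 720*sqrt(2)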